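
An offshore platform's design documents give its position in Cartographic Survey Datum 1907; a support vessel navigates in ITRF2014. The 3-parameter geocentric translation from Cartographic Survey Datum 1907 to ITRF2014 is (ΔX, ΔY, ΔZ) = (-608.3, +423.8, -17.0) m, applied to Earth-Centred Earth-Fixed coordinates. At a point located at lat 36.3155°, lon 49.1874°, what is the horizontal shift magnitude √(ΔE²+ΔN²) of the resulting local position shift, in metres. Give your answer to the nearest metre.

The local east axis at (φ, λ) is (−sin λ, cos λ, 0), so ΔE = −sin(49.1874°)·(-608.3) + cos(49.1874°)·423.8 = 737.38 m.
The local north axis is (−sin φ cos λ, −sin φ sin λ, cos φ), giving ΔN = 235.458 − 189.960 − 13.698 = 31.80 m.
Horizontal magnitude = √(ΔE² + ΔN²) = √(737.38² + 31.80²) = 738.07 m.

738 m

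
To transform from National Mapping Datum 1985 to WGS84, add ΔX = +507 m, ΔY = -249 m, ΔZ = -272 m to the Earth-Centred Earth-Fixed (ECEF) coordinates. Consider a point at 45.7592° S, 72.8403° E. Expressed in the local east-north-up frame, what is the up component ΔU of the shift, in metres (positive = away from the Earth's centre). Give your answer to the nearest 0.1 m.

ΔU = 133.2 m

The local up (radial) axis is (cos φ cos λ, cos φ sin λ, sin φ), giving ΔU = 104.361 − 165.988 + 194.865 = 133.24 m.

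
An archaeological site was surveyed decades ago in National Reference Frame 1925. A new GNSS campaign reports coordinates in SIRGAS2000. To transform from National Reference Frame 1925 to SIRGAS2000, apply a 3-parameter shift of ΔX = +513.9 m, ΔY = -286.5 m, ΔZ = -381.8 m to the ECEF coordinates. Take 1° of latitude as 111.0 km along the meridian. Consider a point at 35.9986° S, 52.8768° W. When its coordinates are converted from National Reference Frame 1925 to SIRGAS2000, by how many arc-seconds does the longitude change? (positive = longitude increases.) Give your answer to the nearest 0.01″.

Δλ = 9.49″

sin φ = -0.587765, cos φ = 0.809031, sin λ = -0.797340, cos λ = 0.603531.
East component: ΔE = −sin λ·ΔX + cos λ·ΔY = −(-0.797340)(513.9) + (0.603531)(-286.5) = 236.84 m.
1° of latitude spans 111000 m; at latitude φ, 1° of longitude spans that × cos φ = 89802.5 m, so Δλ = 236.84 / 89802.5 × 3600 = 9.494″.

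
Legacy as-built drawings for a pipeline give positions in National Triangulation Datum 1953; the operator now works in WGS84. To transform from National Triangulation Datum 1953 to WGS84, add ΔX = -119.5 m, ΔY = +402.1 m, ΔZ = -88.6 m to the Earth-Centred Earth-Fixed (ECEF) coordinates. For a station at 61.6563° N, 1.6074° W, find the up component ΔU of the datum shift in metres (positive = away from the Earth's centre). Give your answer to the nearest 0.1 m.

The local up (radial) axis is (cos φ cos λ, cos φ sin λ, sin φ), giving ΔU = -56.711 − 5.355 − 77.978 = -140.04 m.

ΔU = -140.0 m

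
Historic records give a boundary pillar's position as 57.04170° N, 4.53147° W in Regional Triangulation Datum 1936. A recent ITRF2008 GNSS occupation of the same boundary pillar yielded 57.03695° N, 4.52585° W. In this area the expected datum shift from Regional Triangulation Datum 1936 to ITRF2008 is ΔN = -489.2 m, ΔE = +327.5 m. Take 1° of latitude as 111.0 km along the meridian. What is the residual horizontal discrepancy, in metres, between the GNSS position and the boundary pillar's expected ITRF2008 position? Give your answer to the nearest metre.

40 m

Observed coordinate differences: Δφ = -0.00475°, Δλ = +0.00562°.
Converting to metres (1° lat = 111000 m, cos φ = 0.544029): observed ΔN = -527.3 m, observed ΔE = 339.4 m.
Subtracting the expected shift leaves a residual of -527.3 − (-489.2) = -38.1 m north and 339.4 − (327.5) = 11.9 m east.
Residual distance = √((-38.1)² + 11.9²) = 39.9 m.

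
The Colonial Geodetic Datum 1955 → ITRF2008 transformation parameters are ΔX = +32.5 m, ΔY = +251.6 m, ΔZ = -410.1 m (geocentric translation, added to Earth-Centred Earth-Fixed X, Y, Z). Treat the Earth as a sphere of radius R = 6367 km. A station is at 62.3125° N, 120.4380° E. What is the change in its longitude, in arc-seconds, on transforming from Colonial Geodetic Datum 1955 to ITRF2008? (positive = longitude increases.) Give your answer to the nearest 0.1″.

sin φ = 0.885495, cos φ = 0.464649, sin λ = 0.862178, cos λ = -0.506606.
East component: ΔE = −sin λ·ΔX + cos λ·ΔY = −(0.862178)(32.5) + (-0.506606)(251.6) = -155.48 m.
1° of latitude spans πR/180 = 111125 m; at latitude φ, 1° of longitude spans that × cos φ = 51634.2 m, so Δλ = -155.48 / 51634.2 × 3600 = -10.840″.

Δλ = -10.8″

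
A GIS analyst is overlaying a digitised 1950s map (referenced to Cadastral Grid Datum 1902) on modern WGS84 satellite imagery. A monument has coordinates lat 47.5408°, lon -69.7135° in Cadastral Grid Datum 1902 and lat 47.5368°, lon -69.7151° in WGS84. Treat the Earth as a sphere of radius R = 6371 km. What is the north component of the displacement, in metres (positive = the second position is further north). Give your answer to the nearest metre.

ΔN = -445 m

Δφ = 47.5368° − 47.5408° = -0.0040°; Δλ = -69.7151° − -69.7135° = -0.0016°.
1° along a meridian = πR/180 = 111195 m.
ΔN = Δφ × 111195 = -444.8 m; ΔE = Δλ × 111195 × cos(47.5408°) = -0.0016 × 111195 × 0.675065 = -120.1 m.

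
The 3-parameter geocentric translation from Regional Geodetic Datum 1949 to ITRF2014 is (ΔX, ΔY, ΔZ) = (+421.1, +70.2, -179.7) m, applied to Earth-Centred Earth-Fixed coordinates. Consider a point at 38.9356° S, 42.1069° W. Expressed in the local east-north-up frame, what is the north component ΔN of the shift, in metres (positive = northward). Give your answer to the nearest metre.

ΔN = 27 m

The local north axis is (−sin φ cos λ, −sin φ sin λ, cos φ), giving ΔN = 196.334 − 29.581 − 139.780 = 26.97 m.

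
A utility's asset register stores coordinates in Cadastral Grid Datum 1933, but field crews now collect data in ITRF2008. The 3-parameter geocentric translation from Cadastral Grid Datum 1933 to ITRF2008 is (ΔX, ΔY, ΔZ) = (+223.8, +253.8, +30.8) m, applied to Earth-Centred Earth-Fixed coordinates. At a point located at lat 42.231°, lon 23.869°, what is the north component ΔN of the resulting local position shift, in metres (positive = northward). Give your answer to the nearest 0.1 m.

The local north axis is (−sin φ cos λ, −sin φ sin λ, cos φ), giving ΔN = -137.556 − 69.026 + 22.806 = -183.78 m.

ΔN = -183.8 m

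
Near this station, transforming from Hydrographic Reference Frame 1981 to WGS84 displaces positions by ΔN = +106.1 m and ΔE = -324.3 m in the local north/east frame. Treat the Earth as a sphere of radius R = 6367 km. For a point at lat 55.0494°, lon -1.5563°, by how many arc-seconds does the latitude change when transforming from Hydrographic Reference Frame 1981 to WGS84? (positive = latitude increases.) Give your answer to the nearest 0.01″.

Δφ = 3.44″

On a sphere of radius R, 1 rad of latitude = R, so Δφ = ΔN / R = 106.1 / 6367000 = 1.6664e-05 rad = 3.437″.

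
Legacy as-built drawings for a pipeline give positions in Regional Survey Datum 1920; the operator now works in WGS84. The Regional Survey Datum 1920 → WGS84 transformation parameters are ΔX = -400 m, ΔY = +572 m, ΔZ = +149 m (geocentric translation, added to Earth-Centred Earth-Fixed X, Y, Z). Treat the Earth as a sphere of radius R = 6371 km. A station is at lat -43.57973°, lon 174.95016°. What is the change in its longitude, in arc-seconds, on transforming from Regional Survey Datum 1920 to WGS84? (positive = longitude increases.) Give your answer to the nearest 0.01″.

Δλ = -23.89″

sin φ = -0.689363, cos φ = 0.724416, sin λ = 0.088022, cos λ = -0.996119.
East component: ΔE = −sin λ·ΔX + cos λ·ΔY = −(0.088022)(-400) + (-0.996119)(572) = -534.57 m.
1° of latitude spans πR/180 = 111195 m; at latitude φ, 1° of longitude spans that × cos φ = 80551.4 m, so Δλ = -534.57 / 80551.4 × 3600 = -23.891″.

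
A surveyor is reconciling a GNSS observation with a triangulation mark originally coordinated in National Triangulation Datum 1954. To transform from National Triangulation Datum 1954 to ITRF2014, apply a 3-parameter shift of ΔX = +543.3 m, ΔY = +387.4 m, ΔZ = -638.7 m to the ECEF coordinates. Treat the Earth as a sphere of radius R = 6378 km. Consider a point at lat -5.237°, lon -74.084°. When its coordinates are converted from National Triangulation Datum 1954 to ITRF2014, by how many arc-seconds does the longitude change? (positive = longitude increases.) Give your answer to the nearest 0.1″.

Δλ = 20.4″

sin φ = -0.091276, cos φ = 0.995826, sin λ = -0.961665, cos λ = 0.274228.
East component: ΔE = −sin λ·ΔX + cos λ·ΔY = −(-0.961665)(543.3) + (0.274228)(387.4) = 628.71 m.
1° of latitude spans πR/180 = 111317 m; at latitude φ, 1° of longitude spans that × cos φ = 110852.4 m, so Δλ = 628.71 / 110852.4 × 3600 = 20.418″.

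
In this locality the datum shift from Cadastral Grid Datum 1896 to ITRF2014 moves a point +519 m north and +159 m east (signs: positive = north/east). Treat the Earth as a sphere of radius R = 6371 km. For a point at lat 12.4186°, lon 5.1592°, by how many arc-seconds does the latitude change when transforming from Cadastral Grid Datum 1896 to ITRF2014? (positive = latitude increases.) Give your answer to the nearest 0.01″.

On a sphere of radius R, 1 rad of latitude = R, so Δφ = ΔN / R = 519.0 / 6371000 = 8.1463e-05 rad = 16.803″.

Δφ = 16.80″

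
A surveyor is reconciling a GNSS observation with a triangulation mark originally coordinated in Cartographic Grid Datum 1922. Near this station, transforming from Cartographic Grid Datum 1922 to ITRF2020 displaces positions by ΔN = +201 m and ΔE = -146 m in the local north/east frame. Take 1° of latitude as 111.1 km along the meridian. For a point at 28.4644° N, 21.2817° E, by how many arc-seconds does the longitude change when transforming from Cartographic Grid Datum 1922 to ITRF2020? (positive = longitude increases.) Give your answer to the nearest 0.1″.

At latitude 28.4644°, cos φ = 0.879113.
1° of longitude at this latitude = 111.1 × cos φ = 97.67 km, so Δλ = -146.0 / 97669.5 = -0.0014948° = -5.381″.

Δλ = -5.4″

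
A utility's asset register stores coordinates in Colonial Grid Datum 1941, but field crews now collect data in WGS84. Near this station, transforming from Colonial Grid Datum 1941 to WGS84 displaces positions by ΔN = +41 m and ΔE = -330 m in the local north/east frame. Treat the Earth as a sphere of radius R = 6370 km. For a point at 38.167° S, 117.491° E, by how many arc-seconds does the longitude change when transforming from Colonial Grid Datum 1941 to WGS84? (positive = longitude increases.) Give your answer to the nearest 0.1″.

At latitude -38.167°, cos φ = 0.786213.
One radian of longitude at latitude φ spans R cos φ, so Δλ = ΔE / (R cos φ) = -330.0 / (6370000 × 0.786213) = -6.5892e-05 rad = -13.591″.

Δλ = -13.6″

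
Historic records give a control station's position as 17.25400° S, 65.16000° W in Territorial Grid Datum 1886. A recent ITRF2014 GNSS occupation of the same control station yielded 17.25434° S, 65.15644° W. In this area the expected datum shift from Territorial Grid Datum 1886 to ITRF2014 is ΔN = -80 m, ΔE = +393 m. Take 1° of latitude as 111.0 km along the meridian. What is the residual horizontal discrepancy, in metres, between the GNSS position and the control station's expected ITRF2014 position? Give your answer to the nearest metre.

Observed coordinate differences: Δφ = -0.00034°, Δλ = +0.00356°.
Converting to metres (1° lat = 111000 m, cos φ = 0.954999): observed ΔN = -37.7 m, observed ΔE = 377.4 m.
Subtracting the expected shift leaves a residual of -37.7 − (-80) = 42.3 m north and 377.4 − (393) = -15.6 m east.
Residual distance = √(42.3² + (-15.6)²) = 45.1 m.

45 m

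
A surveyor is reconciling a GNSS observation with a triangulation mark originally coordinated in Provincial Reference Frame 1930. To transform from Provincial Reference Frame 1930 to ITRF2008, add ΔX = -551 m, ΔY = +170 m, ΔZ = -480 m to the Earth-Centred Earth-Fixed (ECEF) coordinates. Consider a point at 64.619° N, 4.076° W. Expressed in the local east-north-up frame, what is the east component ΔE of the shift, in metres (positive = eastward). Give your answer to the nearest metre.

The local east axis at (φ, λ) is (−sin λ, cos λ, 0), so ΔE = −sin(-4.076°)·(-551) + cos(-4.076°)·170 = 130.41 m.

ΔE = 130 m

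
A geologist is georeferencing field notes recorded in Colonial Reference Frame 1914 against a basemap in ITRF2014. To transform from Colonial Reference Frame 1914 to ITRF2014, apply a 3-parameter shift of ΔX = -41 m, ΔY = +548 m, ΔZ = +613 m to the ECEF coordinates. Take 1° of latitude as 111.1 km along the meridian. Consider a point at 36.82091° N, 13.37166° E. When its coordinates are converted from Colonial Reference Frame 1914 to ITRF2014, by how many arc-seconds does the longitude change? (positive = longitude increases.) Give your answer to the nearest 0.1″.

Δλ = 22.0″

sin φ = 0.599316, cos φ = 0.800513, sin λ = 0.231267, cos λ = 0.972890.
East component: ΔE = −sin λ·ΔX + cos λ·ΔY = −(0.231267)(-41) + (0.972890)(548) = 542.63 m.
1° of latitude spans 111100 m; at latitude φ, 1° of longitude spans that × cos φ = 88937.0 m, so Δλ = 542.63 / 88937.0 × 3600 = 21.964″.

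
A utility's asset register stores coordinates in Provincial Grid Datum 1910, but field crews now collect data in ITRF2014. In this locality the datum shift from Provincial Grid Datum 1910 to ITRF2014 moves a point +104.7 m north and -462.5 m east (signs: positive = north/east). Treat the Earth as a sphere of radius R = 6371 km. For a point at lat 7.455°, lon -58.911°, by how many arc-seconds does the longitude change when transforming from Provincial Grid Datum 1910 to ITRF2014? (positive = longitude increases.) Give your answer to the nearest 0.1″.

Δλ = -15.1″

At latitude 7.455°, cos φ = 0.991547.
One radian of longitude at latitude φ spans R cos φ, so Δλ = ΔE / (R cos φ) = -462.5 / (6371000 × 0.991547) = -7.3213e-05 rad = -15.101″.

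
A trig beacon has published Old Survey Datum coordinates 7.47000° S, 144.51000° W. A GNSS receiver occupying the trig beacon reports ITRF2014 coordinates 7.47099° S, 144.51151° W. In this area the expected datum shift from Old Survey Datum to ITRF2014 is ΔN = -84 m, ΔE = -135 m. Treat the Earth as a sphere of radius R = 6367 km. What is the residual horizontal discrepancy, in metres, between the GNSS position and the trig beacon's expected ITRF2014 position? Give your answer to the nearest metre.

Observed coordinate differences: Δφ = -0.00099°, Δλ = -0.00151°.
Converting to metres (1° lat = 111125 m, cos φ = 0.991513): observed ΔN = -110.0 m, observed ΔE = -166.4 m.
Subtracting the expected shift leaves a residual of -110.0 − (-84) = -26.0 m north and -166.4 − (-135) = -31.4 m east.
Residual distance = √((-26.0)² + (-31.4)²) = 40.8 m.

41 m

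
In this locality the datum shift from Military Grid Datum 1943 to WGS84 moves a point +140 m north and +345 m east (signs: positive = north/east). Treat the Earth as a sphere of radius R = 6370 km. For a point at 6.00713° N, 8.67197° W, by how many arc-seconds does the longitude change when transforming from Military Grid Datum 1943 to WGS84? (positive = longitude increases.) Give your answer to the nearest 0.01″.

At latitude 6.00713°, cos φ = 0.994509.
One radian of longitude at latitude φ spans R cos φ, so Δλ = ΔE / (R cos φ) = 345.0 / (6370000 × 0.994509) = 5.4459e-05 rad = 11.233″.

Δλ = 11.23″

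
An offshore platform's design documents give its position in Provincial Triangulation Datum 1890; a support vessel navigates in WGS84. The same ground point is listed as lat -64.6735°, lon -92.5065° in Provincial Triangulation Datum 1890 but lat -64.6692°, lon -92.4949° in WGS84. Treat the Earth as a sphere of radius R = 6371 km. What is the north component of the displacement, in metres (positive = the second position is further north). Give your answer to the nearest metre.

ΔN = 478 m

Δφ = -64.6692° − -64.6735° = +0.0043°; Δλ = -92.4949° − -92.5065° = +0.0116°.
1° along a meridian = πR/180 = 111195 m.
ΔN = Δφ × 111195 = 478.1 m; ΔE = Δλ × 111195 × cos(-64.6735°) = +0.0116 × 111195 × 0.427776 = 551.8 m.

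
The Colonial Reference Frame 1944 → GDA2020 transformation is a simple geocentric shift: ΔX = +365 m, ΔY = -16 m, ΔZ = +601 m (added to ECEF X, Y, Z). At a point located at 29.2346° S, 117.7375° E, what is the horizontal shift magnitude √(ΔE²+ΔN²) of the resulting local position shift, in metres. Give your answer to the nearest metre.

537 m

The local east axis at (φ, λ) is (−sin λ, cos λ, 0), so ΔE = −sin(117.7375°)·365 + cos(117.7375°)·(-16) = -315.61 m.
The local north axis is (−sin φ cos λ, −sin φ sin λ, cos φ), giving ΔN = -82.967 − 6.916 + 524.449 = 434.57 m.
Horizontal magnitude = √(ΔE² + ΔN²) = √((-315.61)² + 434.57²) = 537.08 m.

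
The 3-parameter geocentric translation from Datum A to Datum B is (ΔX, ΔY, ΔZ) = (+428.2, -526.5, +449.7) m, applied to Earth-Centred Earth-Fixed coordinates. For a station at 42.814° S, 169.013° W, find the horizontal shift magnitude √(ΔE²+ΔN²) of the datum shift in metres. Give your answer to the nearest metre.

The local east axis at (φ, λ) is (−sin λ, cos λ, 0), so ΔE = −sin(-169.013°)·428.2 + cos(-169.013°)·(-526.5) = 598.46 m.
The local north axis is (−sin φ cos λ, −sin φ sin λ, cos φ), giving ΔN = -285.679 + 68.196 + 329.884 = 112.40 m.
Horizontal magnitude = √(ΔE² + ΔN²) = √(598.46² + 112.40²) = 608.92 m.

609 m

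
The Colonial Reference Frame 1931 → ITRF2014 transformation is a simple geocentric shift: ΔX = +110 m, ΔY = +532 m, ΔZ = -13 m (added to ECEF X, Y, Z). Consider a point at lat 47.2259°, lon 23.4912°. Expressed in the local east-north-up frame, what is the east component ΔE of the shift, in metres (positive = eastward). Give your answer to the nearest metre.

ΔE = 444 m

At φ = 47.2259°, λ = 23.4912°: sin φ = 0.734037, cos φ = 0.679110, sin λ = 0.398608, cos λ = 0.917121.
ΔE = −sin λ·ΔX + cos λ·ΔY = −(0.398608)·(110) + (0.917121)·(532) = 444.06 m.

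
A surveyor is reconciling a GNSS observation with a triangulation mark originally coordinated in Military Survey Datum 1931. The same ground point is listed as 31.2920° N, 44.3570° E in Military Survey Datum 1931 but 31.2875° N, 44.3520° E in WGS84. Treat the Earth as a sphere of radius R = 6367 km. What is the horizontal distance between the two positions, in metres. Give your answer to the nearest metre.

690 m

Δφ = 31.2875° − 31.2920° = -0.0045°; Δλ = 44.3520° − 44.3570° = -0.0050°.
1° along a meridian = πR/180 = 111125 m.
ΔN = Δφ × 111125 = -500.1 m; ΔE = Δλ × 111125 × cos(31.2920°) = -0.0050 × 111125 × 0.854531 = -474.8 m.
Distance = √(ΔE² + ΔN²) = √((-474.8)² + (-500.1)²) = 689.6 m.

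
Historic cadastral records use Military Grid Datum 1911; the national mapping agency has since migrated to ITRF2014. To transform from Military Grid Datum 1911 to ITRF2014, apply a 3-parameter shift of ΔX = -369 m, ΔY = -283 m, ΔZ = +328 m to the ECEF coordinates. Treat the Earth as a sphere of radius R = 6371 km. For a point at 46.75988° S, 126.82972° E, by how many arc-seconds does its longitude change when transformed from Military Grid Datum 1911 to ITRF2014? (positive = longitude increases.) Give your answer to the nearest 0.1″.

sin φ = -0.728489, cos φ = 0.685057, sin λ = 0.800421, cos λ = -0.599439.
East component: ΔE = −sin λ·ΔX + cos λ·ΔY = −(0.800421)(-369) + (-0.599439)(-283) = 465.00 m.
1° of latitude spans πR/180 = 111195 m; at latitude φ, 1° of longitude spans that × cos φ = 76174.9 m, so Δλ = 465.00 / 76174.9 × 3600 = 21.976″.

Δλ = 22.0″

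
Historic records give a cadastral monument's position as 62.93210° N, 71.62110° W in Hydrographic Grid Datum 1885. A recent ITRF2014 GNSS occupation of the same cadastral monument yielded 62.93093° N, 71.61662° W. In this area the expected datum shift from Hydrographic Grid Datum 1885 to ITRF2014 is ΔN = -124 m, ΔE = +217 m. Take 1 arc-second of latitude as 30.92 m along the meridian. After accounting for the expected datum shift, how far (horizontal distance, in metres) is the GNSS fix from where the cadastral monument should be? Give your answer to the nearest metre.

Observed coordinate differences: Δφ = -0.00117°, Δλ = +0.00448°.
Converting to metres (1° lat = 111312 m, cos φ = 0.455046): observed ΔN = -130.2 m, observed ΔE = 226.9 m.
Subtracting the expected shift leaves a residual of -130.2 − (-124) = -6.2 m north and 226.9 − (217) = 9.9 m east.
Residual distance = √((-6.2)² + 9.9²) = 11.7 m.

12 m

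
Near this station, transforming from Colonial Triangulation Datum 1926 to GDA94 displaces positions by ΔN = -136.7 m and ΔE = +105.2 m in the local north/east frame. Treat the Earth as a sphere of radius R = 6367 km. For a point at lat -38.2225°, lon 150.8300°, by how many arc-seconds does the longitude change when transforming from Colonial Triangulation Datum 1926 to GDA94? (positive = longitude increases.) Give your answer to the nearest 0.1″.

Δλ = 4.3″

At latitude -38.2225°, cos φ = 0.785614.
One radian of longitude at latitude φ spans R cos φ, so Δλ = ΔE / (R cos φ) = 105.2 / (6367000 × 0.785614) = 2.1032e-05 rad = 4.338″.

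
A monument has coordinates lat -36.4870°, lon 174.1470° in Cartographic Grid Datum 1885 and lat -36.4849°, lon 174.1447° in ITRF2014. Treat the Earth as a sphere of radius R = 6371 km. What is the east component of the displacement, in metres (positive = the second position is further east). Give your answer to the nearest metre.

Δφ = -36.4849° − -36.4870° = +0.0021°; Δλ = 174.1447° − 174.1470° = -0.0023°.
1° along a meridian = πR/180 = 111195 m.
ΔN = Δφ × 111195 = 233.5 m; ΔE = Δλ × 111195 × cos(-36.4870°) = -0.0023 × 111195 × 0.803992 = -205.6 m.

ΔE = -206 m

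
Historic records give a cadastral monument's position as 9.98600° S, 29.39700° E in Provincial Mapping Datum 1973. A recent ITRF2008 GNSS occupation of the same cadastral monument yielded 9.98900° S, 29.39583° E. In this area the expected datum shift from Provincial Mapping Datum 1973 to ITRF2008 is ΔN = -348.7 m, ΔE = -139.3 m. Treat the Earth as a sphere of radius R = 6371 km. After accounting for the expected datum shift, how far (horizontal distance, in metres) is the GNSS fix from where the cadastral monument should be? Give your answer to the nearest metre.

Observed coordinate differences: Δφ = -0.00300°, Δλ = -0.00117°.
Converting to metres (1° lat = 111195 m, cos φ = 0.984850): observed ΔN = -333.6 m, observed ΔE = -128.1 m.
Subtracting the expected shift leaves a residual of -333.6 − (-348.7) = 15.1 m north and -128.1 − (-139.3) = 11.2 m east.
Residual distance = √(15.1² + 11.2²) = 18.8 m.

19 m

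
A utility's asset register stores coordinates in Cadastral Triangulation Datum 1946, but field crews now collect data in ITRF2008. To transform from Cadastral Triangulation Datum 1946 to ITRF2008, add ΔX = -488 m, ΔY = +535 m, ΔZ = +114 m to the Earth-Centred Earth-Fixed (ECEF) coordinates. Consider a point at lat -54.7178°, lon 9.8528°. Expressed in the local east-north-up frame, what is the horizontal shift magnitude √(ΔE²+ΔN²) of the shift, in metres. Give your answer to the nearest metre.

The local east axis at (φ, λ) is (−sin λ, cos λ, 0), so ΔE = −sin(9.8528°)·(-488) + cos(9.8528°)·535 = 610.61 m.
The local north axis is (−sin φ cos λ, −sin φ sin λ, cos φ), giving ΔN = -392.487 + 74.732 + 65.847 = -251.91 m.
Horizontal magnitude = √(ΔE² + ΔN²) = √(610.61² + (-251.91)²) = 660.54 m.

661 m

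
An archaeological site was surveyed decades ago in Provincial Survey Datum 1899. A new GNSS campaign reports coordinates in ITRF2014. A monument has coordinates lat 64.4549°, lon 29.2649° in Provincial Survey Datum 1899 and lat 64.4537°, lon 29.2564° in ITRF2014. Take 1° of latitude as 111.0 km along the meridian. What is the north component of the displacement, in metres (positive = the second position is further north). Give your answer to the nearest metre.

Δφ = 64.4537° − 64.4549° = -0.0012°; Δλ = 29.2564° − 29.2649° = -0.0085°.
ΔN = Δφ × 111000 = -133.2 m; ΔE = Δλ × 111000 × cos(64.4549°) = -0.0085 × 111000 × 0.431221 = -406.9 m.

ΔN = -133 m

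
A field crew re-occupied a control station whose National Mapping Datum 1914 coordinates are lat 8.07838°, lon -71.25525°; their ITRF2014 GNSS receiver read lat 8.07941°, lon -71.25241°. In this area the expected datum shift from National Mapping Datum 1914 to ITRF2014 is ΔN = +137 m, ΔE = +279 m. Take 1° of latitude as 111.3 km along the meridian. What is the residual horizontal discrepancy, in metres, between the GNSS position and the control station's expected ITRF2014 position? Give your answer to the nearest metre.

Observed coordinate differences: Δφ = +0.00103°, Δλ = +0.00284°.
Converting to metres (1° lat = 111300 m, cos φ = 0.990077): observed ΔN = 114.6 m, observed ΔE = 313.0 m.
Subtracting the expected shift leaves a residual of 114.6 − (137) = -22.4 m north and 313.0 − (279) = 34.0 m east.
Residual distance = √((-22.4)² + 34.0²) = 40.7 m.

41 m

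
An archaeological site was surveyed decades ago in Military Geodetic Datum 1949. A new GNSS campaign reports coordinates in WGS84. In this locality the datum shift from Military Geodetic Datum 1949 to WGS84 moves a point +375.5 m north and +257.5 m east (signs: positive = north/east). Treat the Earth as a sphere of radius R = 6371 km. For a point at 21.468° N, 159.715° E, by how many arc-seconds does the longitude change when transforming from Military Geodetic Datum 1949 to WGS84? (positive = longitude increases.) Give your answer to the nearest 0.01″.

Δλ = 8.96″

At latitude 21.468°, cos φ = 0.930622.
One radian of longitude at latitude φ spans R cos φ, so Δλ = ΔE / (R cos φ) = 257.5 / (6371000 × 0.930622) = 4.3431e-05 rad = 8.958″.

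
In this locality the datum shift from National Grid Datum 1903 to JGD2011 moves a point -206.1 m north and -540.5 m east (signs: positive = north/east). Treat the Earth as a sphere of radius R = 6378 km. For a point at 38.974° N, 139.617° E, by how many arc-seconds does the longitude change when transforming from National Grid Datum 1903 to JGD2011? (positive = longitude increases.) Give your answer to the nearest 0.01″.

Δλ = -22.48″

At latitude 38.974°, cos φ = 0.777431.
One radian of longitude at latitude φ spans R cos φ, so Δλ = ΔE / (R cos φ) = -540.5 / (6378000 × 0.777431) = -1.0901e-04 rad = -22.484″.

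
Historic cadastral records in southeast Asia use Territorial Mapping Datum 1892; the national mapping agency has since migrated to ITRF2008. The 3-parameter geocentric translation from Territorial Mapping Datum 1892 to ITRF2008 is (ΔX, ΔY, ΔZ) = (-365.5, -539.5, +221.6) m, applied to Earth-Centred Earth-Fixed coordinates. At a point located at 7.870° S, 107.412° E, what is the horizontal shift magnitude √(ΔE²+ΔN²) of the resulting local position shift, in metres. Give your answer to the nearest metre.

536 m

At φ = -7.870°, λ = 107.412°: sin φ = -0.136926, cos φ = 0.990581, sin λ = 0.954178, cos λ = -0.299241.
ΔE = −sin λ·ΔX + cos λ·ΔY = −(0.954178)·(-365.5) + (-0.299241)·(-539.5) = 510.19 m.
ΔN = −sin φ cos λ·ΔX − sin φ sin λ·ΔY + cos φ·ΔZ = −(-0.136926)(-0.299241)(-365.5) − (-0.136926)(0.954178)(-539.5) + (0.990581)(221.6) = 164.00 m.
Horizontal magnitude = √(ΔE² + ΔN²) = √(510.19² + 164.00²) = 535.90 m.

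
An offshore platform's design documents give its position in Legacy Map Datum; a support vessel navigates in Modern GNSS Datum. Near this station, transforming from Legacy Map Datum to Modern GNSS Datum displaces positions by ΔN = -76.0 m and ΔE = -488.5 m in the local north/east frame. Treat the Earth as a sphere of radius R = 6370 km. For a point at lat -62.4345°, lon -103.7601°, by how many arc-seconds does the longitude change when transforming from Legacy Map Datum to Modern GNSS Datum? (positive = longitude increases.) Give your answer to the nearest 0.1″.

Δλ = -34.2″

At latitude -62.4345°, cos φ = 0.462762.
One radian of longitude at latitude φ spans R cos φ, so Δλ = ΔE / (R cos φ) = -488.5 / (6370000 × 0.462762) = -1.6572e-04 rad = -34.182″.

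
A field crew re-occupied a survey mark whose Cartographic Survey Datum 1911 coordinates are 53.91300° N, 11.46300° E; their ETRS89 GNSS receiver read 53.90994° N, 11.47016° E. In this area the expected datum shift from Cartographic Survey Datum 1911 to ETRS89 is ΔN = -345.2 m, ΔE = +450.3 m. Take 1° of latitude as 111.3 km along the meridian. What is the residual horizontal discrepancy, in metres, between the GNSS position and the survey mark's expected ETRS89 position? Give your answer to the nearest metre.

Observed coordinate differences: Δφ = -0.00306°, Δλ = +0.00716°.
Converting to metres (1° lat = 111300 m, cos φ = 0.589013): observed ΔN = -340.6 m, observed ΔE = 469.4 m.
Subtracting the expected shift leaves a residual of -340.6 − (-345.2) = 4.6 m north and 469.4 − (450.3) = 19.1 m east.
Residual distance = √(4.6² + 19.1²) = 19.6 m.

20 m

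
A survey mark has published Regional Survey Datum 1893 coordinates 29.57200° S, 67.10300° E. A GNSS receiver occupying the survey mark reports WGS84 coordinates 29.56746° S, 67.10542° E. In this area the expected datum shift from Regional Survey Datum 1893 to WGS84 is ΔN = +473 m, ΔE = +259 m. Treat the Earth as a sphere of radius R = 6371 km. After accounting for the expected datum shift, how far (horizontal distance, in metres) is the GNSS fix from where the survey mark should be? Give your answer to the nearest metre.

40 m

Observed coordinate differences: Δφ = +0.00454°, Δλ = +0.00242°.
Converting to metres (1° lat = 111195 m, cos φ = 0.869736): observed ΔN = 504.8 m, observed ΔE = 234.0 m.
Subtracting the expected shift leaves a residual of 504.8 − (473) = 31.8 m north and 234.0 − (259) = -25.0 m east.
Residual distance = √(31.8² + (-25.0)²) = 40.4 m.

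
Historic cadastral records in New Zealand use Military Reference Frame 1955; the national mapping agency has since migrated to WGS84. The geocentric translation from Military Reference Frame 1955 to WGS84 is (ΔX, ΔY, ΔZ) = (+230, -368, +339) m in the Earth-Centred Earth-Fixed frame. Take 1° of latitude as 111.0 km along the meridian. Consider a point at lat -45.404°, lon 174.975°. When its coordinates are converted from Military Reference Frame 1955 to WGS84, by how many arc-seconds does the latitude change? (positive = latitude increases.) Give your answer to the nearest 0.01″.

Δφ = 1.68″

sin φ = -0.712075, cos φ = 0.702103, sin λ = 0.087590, cos λ = -0.996157.
North component: ΔN = −sin φ cos λ·ΔX − sin φ sin λ·ΔY + cos φ·ΔZ = −(-0.712075)(-0.996157)(230) − (-0.712075)(0.087590)(-368) + (0.702103)(339) = 51.91 m.
1° of latitude spans 111000 m, so Δφ = 51.91 / 111000 × 3600 = 1.684″.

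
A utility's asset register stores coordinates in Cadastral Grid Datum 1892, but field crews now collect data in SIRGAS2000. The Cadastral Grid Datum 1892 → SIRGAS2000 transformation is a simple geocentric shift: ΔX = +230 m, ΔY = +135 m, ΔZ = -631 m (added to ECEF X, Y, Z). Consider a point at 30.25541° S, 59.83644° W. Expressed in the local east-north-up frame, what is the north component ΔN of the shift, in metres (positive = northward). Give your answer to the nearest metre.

ΔN = -546 m

The local north axis is (−sin φ cos λ, −sin φ sin λ, cos φ), giving ΔN = 58.230 − 58.810 − 545.050 = -545.63 m.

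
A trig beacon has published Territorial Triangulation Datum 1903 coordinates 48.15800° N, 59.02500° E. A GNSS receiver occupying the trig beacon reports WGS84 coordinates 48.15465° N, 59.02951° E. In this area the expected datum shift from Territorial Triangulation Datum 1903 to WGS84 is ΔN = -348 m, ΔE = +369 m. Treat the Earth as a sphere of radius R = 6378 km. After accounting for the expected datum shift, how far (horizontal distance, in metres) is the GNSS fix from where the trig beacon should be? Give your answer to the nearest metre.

42 m

Observed coordinate differences: Δφ = -0.00335°, Δλ = +0.00451°.
Converting to metres (1° lat = 111317 m, cos φ = 0.667079): observed ΔN = -372.9 m, observed ΔE = 334.9 m.
Subtracting the expected shift leaves a residual of -372.9 − (-348) = -24.9 m north and 334.9 − (369) = -34.1 m east.
Residual distance = √((-24.9)² + (-34.1)²) = 42.2 m.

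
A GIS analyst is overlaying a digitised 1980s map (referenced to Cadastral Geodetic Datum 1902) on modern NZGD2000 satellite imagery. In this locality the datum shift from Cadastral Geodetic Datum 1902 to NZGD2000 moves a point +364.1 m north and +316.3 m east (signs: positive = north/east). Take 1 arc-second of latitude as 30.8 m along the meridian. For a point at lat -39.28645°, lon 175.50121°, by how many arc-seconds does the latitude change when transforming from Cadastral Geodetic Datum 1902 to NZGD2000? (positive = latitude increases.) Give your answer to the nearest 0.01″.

1″ of latitude = 30.80 m, so Δφ = 364.1 / 30.80 = 11.821″.

Δφ = 11.82″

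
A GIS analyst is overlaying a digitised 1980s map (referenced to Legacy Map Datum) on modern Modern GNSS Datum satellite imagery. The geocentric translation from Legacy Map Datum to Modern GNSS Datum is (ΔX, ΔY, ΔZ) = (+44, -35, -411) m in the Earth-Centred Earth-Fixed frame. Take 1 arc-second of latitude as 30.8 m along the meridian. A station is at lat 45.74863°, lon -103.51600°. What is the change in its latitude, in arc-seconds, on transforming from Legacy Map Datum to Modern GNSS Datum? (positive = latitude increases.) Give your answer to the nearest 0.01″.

sin φ = 0.716285, cos φ = 0.697808, sin λ = -0.972305, cos λ = -0.233717.
North component: ΔN = −sin φ cos λ·ΔX − sin φ sin λ·ΔY + cos φ·ΔZ = −(0.716285)(-0.233717)(44) − (0.716285)(-0.972305)(-35) + (0.697808)(-411) = -303.81 m.
1° of latitude spans 3600 × 30.80 = 110880 m, so Δφ = -303.81 / 110880 × 3600 = -9.864″.

Δφ = -9.86″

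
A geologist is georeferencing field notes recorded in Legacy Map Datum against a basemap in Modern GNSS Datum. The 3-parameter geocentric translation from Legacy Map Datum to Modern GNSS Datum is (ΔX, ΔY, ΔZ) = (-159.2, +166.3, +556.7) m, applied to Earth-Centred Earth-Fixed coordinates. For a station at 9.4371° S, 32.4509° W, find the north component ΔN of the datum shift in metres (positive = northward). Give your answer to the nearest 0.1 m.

ΔN = 512.5 m

At φ = -9.4371°, λ = -32.4509°: sin φ = -0.163965, cos φ = 0.986466, sin λ = -0.536577, cos λ = 0.843852.
ΔN = −sin φ cos λ·ΔX − sin φ sin λ·ΔY + cos φ·ΔZ = −(-0.163965)(0.843852)(-159.2) − (-0.163965)(-0.536577)(166.3) + (0.986466)(556.7) = 512.51 m.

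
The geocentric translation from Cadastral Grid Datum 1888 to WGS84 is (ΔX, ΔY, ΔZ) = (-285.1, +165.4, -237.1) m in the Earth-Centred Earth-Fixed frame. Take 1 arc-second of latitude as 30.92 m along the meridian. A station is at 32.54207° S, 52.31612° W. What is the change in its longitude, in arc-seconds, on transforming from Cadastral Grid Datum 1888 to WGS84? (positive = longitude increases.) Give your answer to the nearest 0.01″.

Δλ = -4.78″

sin φ = -0.537919, cos φ = 0.842997, sin λ = -0.791396, cos λ = 0.611304.
East component: ΔE = −sin λ·ΔX + cos λ·ΔY = −(-0.791396)(-285.1) + (0.611304)(165.4) = -124.52 m.
1° of latitude spans 3600 × 30.92 = 111312 m; at latitude φ, 1° of longitude spans that × cos φ = 93835.6 m, so Δλ = -124.52 / 93835.6 × 3600 = -4.777″.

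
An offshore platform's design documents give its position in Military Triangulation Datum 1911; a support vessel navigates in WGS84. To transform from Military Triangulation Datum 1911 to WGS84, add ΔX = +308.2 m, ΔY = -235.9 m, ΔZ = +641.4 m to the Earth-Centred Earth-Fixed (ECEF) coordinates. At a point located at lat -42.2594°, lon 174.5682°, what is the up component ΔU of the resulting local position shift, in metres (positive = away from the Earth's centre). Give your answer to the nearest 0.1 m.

At φ = -42.2594°, λ = 174.5682°: sin φ = -0.672488, cos φ = 0.740108, sin λ = 0.094661, cos λ = -0.995510.
ΔU = cos φ cos λ·ΔX + cos φ sin λ·ΔY + sin φ·ΔZ = (0.740108)(-0.995510)(308.2) + (0.740108)(0.094661)(-235.9) + (-0.672488)(641.4) = -674.94 m.

ΔU = -674.9 m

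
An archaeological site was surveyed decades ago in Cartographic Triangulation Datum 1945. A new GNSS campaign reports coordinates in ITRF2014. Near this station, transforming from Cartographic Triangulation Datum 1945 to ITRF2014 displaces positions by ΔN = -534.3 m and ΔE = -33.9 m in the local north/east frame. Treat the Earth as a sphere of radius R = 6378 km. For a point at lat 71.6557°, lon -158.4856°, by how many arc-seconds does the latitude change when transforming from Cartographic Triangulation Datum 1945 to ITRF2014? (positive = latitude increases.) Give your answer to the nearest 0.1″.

Δφ = -17.3″

On a sphere of radius R, 1 rad of latitude = R, so Δφ = ΔN / R = -534.3 / 6378000 = -8.3772e-05 rad = -17.279″.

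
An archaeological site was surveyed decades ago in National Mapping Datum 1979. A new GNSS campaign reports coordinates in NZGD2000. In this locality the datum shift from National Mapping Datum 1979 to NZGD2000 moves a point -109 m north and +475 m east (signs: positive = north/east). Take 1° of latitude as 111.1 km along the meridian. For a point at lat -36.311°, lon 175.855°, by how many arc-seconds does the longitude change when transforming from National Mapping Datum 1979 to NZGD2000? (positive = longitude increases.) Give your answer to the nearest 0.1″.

Δλ = 19.1″

At latitude -36.311°, cos φ = 0.805815.
1° of longitude at this latitude = 111.1 × cos φ = 89.53 km, so Δλ = 475.0 / 89526.0 = 0.0053057° = 19.101″.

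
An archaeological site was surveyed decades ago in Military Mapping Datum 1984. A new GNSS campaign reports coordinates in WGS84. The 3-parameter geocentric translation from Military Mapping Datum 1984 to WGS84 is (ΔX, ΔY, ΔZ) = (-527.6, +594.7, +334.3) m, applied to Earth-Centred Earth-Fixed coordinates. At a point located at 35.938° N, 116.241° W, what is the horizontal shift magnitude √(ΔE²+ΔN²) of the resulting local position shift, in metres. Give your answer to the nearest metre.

The local east axis at (φ, λ) is (−sin λ, cos λ, 0), so ΔE = −sin(-116.241°)·(-527.6) + cos(-116.241°)·594.7 = -736.17 m.
The local north axis is (−sin φ cos λ, −sin φ sin λ, cos φ), giving ΔN = -136.913 + 313.064 + 270.667 = 446.82 m.
Horizontal magnitude = √(ΔE² + ΔN²) = √((-736.17)² + 446.82²) = 861.16 m.

861 m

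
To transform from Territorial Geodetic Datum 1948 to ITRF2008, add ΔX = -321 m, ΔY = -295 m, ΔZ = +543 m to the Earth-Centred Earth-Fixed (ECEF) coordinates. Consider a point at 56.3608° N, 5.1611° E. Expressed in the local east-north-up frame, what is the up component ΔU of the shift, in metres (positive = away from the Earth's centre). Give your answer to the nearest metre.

The local up (radial) axis is (cos φ cos λ, cos φ sin λ, sin φ), giving ΔU = -177.101 − 14.701 + 452.071 = 260.27 m.

ΔU = 260 m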